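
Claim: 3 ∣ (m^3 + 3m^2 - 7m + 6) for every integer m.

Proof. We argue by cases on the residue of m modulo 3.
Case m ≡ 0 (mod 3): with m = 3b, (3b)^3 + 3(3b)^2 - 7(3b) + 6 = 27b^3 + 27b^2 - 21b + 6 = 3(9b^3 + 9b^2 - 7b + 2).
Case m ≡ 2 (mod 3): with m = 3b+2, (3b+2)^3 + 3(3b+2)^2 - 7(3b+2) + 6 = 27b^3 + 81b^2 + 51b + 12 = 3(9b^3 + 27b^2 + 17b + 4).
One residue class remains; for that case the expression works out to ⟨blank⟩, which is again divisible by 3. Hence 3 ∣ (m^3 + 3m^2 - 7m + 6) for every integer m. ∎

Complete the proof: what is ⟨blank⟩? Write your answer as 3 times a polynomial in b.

The residues treated are {0, 2}, so the missing case is m ≡ 1 (mod 3); write m = 3b+1.
Then (3b+1)^3 + 3(3b+1)^2 - 7(3b+1) + 6 = 27b^3 + 54b^2 + 6b + 3 = 3(9b^3 + 18b^2 + 2b + 1).

3(9b^3 + 18b^2 + 2b + 1)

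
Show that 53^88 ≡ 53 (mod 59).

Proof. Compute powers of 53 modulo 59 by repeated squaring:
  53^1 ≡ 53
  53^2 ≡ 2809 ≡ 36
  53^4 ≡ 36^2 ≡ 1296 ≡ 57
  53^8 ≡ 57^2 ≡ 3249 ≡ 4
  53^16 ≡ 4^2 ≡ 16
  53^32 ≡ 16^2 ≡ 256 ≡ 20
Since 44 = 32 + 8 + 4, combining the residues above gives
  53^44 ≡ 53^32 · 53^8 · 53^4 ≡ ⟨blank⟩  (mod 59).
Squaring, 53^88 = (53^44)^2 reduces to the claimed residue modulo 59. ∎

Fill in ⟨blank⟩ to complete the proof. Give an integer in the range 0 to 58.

17

Multiply the listed residues: 20 · 4 · 57 = 80 → 4560.
Reducing modulo 59: 4560 = 77·59 + 17, so 53^44 ≡ 17.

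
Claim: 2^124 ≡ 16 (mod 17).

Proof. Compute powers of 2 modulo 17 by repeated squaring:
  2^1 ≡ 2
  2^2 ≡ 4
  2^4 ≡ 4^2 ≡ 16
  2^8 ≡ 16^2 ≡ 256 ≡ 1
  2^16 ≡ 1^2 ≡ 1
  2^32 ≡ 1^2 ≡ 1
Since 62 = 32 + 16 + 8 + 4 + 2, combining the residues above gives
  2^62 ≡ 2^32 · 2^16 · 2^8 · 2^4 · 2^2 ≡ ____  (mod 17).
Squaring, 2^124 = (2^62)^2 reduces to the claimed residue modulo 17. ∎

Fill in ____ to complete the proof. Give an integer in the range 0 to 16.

2^32 · 2^16 · 2^8 · 2^4 · 2^2 ≡ 1 · 1 · 1 · 16 · 4 = 64.
64 mod 17 = 13, so 2^62 ≡ 13 (mod 17).

13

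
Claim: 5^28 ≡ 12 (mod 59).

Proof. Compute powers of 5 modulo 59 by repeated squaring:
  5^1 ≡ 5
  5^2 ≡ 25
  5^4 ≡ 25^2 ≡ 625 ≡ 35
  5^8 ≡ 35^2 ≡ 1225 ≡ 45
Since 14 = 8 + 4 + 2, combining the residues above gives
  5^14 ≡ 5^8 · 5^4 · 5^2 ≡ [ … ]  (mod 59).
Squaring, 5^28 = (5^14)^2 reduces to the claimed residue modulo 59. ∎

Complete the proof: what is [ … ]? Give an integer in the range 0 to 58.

22

Multiply the listed residues: 45 · 35 · 25 = 1575 → 39375.
Reducing modulo 59: 39375 = 667·59 + 22, so 5^14 ≡ 22.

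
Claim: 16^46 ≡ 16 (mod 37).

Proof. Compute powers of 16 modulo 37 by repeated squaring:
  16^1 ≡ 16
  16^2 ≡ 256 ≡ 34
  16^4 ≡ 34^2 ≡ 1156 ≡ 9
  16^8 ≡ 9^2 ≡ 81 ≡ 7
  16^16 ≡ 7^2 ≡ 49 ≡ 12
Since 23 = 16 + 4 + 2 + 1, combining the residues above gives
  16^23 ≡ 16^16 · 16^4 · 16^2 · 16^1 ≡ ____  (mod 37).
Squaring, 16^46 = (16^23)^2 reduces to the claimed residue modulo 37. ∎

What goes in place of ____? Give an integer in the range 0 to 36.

33

Multiply the listed residues: 12 · 9 · 34 · 16 = 108 → 3672 → 58752.
Reducing modulo 37: 58752 = 1587·37 + 33, so 16^23 ≡ 33.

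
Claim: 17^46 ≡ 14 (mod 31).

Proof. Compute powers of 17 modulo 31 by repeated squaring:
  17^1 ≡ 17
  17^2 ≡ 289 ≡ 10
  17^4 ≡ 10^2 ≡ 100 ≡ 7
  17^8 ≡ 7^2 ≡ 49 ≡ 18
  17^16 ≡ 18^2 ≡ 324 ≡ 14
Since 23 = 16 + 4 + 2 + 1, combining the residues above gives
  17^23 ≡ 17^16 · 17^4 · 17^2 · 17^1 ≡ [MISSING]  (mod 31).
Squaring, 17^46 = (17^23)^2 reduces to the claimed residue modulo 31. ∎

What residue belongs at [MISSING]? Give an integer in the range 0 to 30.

13

17^16 · 17^4 · 17^2 · 17^1 ≡ 14 · 7 · 10 · 17 = 16660.
16660 mod 31 = 13, so 17^23 ≡ 13 (mod 31).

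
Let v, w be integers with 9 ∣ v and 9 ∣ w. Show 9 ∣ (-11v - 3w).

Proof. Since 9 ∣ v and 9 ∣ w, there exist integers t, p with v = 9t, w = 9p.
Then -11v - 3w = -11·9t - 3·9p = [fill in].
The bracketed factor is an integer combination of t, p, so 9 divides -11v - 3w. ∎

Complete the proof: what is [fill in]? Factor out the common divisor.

Each term has a factor of 9: -11·9t - 3·9p = 9·(-3p - 11t).
Since -3p - 11t is an integer, 9 ∣ (-11v - 3w).

9(-3p - 11t)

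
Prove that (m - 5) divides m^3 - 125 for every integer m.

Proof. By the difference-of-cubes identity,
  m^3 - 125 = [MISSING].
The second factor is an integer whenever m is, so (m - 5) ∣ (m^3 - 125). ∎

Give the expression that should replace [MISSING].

a^3 - b^3 = (a - b)(a^2 + ab + b^2). With a = m, b = 5:
m^3 - 125 = (m - 5)(m^2 + 5m + 25).

(m - 5)(m^2 + 5m + 25)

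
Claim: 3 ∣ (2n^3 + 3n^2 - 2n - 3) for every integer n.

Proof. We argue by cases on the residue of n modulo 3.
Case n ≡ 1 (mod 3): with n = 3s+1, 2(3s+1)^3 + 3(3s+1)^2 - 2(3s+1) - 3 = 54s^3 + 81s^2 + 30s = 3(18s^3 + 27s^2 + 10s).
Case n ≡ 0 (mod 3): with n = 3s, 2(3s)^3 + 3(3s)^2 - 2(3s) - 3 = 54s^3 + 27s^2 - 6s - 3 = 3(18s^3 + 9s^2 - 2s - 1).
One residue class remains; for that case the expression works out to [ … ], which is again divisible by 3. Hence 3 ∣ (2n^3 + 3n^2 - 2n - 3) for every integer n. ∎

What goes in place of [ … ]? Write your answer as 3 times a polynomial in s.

3(18s^3 + 45s^2 + 34s + 7)

Only n ≡ 2 (mod 3) is unaccounted for. Put n = 3s+2:
2(3s+2)^3 + 3(3s+2)^2 - 2(3s+2) - 3 expands to 54s^3 + 135s^2 + 102s + 21,
and factoring out 3 leaves 3(18s^3 + 45s^2 + 34s + 7).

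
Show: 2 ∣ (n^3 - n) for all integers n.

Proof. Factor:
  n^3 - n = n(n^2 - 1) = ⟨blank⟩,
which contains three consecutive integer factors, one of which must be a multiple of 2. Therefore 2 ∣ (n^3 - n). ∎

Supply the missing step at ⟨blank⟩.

n(n^2 - 1) = n(n - 1)(n + 1) = (n - 1)n(n + 1).
These three factors are consecutive integers, so their product is divisible by 2.

(n - 1)n(n + 1)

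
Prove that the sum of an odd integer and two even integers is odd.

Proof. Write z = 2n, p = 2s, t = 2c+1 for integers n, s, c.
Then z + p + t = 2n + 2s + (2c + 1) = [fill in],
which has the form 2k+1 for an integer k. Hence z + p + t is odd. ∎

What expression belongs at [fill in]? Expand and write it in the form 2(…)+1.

2n + 2s + (2c + 1) = 2c + 2n + 2s + 1
= 2(c + n + s) + 1.
Since c + n + s is an integer, the sum is of the form 2k+1 for an integer k.

2(c + n + s) + 1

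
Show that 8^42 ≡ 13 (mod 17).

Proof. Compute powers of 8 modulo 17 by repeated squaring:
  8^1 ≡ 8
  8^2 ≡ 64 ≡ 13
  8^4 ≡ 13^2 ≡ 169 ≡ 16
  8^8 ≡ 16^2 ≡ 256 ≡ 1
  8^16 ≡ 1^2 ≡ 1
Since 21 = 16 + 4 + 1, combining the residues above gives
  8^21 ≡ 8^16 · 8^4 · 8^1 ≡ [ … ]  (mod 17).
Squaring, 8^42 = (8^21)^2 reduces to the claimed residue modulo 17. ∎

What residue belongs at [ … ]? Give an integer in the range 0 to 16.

Multiply the listed residues: 1 · 16 · 8 = 16 → 128.
Reducing modulo 17: 128 = 7·17 + 9, so 8^21 ≡ 9.

9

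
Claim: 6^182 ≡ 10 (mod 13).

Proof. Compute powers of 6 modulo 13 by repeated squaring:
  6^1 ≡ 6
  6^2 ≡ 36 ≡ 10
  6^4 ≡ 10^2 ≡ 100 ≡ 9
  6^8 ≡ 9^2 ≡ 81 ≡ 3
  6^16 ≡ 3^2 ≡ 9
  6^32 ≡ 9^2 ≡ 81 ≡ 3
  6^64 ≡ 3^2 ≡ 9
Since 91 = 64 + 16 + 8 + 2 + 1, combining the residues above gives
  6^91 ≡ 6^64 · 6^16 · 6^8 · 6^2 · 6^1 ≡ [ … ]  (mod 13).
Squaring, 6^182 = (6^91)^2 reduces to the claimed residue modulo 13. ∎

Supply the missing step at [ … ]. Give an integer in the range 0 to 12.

Multiply the listed residues: 9 · 9 · 3 · 10 · 6 = 81 → 243 → 2430 → 14580.
Reducing modulo 13: 14580 = 1121·13 + 7, so 6^91 ≡ 7.

7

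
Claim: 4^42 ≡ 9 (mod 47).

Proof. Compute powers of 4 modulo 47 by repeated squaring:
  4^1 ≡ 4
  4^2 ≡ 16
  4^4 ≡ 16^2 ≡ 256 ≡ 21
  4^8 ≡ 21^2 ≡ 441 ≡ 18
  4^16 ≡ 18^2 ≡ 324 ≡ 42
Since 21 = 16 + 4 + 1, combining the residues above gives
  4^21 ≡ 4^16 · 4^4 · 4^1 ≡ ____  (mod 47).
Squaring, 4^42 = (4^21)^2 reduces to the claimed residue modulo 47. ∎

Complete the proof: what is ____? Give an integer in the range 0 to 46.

4^16 · 4^4 · 4^1 ≡ 42 · 21 · 4 = 3528.
3528 mod 47 = 3, so 4^21 ≡ 3 (mod 47).

3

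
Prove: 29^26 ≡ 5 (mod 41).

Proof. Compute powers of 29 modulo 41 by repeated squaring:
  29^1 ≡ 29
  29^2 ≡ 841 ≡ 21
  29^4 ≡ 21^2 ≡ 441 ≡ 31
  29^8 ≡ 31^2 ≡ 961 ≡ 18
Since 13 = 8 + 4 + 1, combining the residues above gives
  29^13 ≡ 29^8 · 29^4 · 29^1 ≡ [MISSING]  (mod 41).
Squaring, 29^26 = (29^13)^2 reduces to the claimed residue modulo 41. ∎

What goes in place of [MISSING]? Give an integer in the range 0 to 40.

28

Multiply the listed residues: 18 · 31 · 29 = 558 → 16182.
Reducing modulo 41: 16182 = 394·41 + 28, so 29^13 ≡ 28.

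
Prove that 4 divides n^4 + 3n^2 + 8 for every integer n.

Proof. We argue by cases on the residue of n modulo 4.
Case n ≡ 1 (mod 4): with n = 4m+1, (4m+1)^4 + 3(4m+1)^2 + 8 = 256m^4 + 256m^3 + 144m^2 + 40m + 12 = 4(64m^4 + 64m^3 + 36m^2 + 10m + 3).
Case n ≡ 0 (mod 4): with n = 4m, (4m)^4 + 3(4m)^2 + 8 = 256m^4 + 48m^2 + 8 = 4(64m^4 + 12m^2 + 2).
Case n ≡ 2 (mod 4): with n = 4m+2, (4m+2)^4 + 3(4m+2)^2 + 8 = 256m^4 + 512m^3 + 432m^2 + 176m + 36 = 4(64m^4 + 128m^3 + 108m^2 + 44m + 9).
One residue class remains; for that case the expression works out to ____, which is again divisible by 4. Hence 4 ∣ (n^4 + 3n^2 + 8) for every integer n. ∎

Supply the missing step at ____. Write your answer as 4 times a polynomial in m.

4(64m^4 + 192m^3 + 228m^2 + 126m + 29)

Only n ≡ 3 (mod 4) is unaccounted for. Put n = 4m+3:
(4m+3)^4 + 3(4m+3)^2 + 8 expands to 256m^4 + 768m^3 + 912m^2 + 504m + 116,
and factoring out 4 leaves 4(64m^4 + 192m^3 + 228m^2 + 126m + 29).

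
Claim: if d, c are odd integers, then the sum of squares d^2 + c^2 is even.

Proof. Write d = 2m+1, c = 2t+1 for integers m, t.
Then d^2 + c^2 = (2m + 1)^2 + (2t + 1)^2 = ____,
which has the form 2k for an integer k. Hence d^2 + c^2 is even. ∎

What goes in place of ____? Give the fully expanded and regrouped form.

(2m + 1)^2 + (2t + 1)^2 = 4m^2 + 4m + 4t^2 + 4t + 2
= 2(2m^2 + 2m + 2t^2 + 2t + 1).
Since 2m^2 + 2m + 2t^2 + 2t + 1 is an integer, the sum of squares is of the form 2k for an integer k.

2(2m^2 + 2m + 2t^2 + 2t + 1)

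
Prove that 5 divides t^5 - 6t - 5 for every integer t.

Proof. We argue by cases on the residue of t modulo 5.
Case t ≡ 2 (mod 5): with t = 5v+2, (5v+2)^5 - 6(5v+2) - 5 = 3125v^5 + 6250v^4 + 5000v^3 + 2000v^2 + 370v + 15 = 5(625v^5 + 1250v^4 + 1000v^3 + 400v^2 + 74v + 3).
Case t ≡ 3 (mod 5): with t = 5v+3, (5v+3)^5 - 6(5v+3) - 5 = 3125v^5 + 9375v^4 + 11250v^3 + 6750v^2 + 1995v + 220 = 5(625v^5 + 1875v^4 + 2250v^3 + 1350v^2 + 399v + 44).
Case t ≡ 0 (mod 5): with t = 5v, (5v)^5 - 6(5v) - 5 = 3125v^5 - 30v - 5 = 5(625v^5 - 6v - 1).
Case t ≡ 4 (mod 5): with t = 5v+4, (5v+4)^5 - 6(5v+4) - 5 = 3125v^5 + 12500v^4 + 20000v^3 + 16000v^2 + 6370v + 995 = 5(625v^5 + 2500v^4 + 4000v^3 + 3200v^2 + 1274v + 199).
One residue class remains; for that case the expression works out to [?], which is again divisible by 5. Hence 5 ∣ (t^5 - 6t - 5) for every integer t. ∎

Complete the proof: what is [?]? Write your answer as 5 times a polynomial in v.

5(625v^5 + 625v^4 + 250v^3 + 50v^2 - v - 2)

Only t ≡ 1 (mod 5) is unaccounted for. Put t = 5v+1:
(5v+1)^5 - 6(5v+1) - 5 expands to 3125v^5 + 3125v^4 + 1250v^3 + 250v^2 - 5v - 10,
and factoring out 5 leaves 5(625v^5 + 625v^4 + 250v^3 + 50v^2 - v - 2).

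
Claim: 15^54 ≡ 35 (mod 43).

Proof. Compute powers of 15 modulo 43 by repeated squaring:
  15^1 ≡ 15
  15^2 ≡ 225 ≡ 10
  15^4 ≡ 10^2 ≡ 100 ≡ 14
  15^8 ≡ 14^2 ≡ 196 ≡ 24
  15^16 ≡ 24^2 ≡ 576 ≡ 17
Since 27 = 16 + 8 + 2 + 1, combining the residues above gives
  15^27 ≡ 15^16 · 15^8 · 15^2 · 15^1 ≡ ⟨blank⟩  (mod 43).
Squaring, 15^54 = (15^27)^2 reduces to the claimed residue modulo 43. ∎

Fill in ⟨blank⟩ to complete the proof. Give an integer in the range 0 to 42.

11

Multiply the listed residues: 17 · 24 · 10 · 15 = 408 → 4080 → 61200.
Reducing modulo 43: 61200 = 1423·43 + 11, so 15^27 ≡ 11.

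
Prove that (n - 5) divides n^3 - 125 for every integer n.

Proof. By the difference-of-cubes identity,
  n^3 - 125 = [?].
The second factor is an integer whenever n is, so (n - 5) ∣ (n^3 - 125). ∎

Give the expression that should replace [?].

(n - 5)(n^2 + 5n + 25)

Polynomial division of n^3 - 125 by n - 5 leaves remainder 0 and quotient n^2 + 5n + 25.
Hence n^3 - 125 = (n - 5)(n^2 + 5n + 25).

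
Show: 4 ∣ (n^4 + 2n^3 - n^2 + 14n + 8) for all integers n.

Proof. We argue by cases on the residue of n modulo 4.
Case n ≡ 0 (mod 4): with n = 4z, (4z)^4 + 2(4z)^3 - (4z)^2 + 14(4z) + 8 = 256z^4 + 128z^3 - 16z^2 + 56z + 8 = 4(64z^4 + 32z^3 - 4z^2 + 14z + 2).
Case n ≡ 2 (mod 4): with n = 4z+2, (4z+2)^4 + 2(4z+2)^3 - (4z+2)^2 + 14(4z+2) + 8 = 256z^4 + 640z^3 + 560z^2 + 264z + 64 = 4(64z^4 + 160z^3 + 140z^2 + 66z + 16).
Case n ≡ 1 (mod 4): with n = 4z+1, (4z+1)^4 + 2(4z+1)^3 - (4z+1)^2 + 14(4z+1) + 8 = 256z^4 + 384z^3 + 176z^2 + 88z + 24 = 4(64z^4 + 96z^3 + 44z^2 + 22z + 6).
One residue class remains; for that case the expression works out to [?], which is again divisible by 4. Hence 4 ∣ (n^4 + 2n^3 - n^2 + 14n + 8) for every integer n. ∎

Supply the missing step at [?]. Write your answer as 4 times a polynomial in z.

4(64z^4 + 224z^3 + 284z^2 + 170z + 44)

Only n ≡ 3 (mod 4) is unaccounted for. Put n = 4z+3:
(4z+3)^4 + 2(4z+3)^3 - (4z+3)^2 + 14(4z+3) + 8 expands to 256z^4 + 896z^3 + 1136z^2 + 680z + 176,
and factoring out 4 leaves 4(64z^4 + 224z^3 + 284z^2 + 170z + 44).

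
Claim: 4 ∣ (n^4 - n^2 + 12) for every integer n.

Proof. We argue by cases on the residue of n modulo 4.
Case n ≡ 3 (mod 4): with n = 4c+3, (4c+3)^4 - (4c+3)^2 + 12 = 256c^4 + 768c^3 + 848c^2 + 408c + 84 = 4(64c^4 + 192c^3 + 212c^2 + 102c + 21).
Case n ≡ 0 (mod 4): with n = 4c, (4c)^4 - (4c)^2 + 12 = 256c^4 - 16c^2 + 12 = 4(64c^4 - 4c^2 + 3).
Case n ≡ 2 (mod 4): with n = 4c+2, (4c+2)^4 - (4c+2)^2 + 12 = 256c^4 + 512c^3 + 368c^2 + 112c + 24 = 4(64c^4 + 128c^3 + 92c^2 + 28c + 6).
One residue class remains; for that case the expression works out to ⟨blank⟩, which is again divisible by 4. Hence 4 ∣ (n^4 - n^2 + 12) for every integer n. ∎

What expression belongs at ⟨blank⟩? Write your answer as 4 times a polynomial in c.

4(64c^4 + 64c^3 + 20c^2 + 2c + 3)

Only n ≡ 1 (mod 4) is unaccounted for. Put n = 4c+1:
(4c+1)^4 - (4c+1)^2 + 12 expands to 256c^4 + 256c^3 + 80c^2 + 8c + 12,
and factoring out 4 leaves 4(64c^4 + 64c^3 + 20c^2 + 2c + 3).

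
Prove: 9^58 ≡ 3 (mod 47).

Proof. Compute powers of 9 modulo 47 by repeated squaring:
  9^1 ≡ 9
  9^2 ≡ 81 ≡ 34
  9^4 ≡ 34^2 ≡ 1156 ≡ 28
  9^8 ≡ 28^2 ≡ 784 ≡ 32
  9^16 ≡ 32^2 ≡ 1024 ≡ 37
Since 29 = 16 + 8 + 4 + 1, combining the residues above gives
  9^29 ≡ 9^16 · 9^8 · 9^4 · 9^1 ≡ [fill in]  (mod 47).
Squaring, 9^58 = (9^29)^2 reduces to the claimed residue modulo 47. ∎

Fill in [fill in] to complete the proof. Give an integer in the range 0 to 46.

12

9^16 · 9^8 · 9^4 · 9^1 ≡ 37 · 32 · 28 · 9 = 298368.
298368 mod 47 = 12, so 9^29 ≡ 12 (mod 47).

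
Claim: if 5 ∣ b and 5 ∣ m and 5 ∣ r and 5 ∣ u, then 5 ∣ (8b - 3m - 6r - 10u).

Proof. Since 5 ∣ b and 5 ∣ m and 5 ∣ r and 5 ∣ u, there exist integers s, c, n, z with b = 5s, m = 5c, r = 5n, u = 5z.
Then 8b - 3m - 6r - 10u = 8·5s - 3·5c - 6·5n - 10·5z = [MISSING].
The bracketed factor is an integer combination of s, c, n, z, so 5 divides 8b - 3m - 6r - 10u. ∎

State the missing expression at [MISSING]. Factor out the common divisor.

Pull the common 5 out of every term: 8·5s - 3·5c - 6·5n - 10·5z = 5(-3c - 6n + 8s - 10z).
-3c - 6n + 8s - 10z is an integer, which exhibits the divisibility.

5(-3c - 6n + 8s - 10z)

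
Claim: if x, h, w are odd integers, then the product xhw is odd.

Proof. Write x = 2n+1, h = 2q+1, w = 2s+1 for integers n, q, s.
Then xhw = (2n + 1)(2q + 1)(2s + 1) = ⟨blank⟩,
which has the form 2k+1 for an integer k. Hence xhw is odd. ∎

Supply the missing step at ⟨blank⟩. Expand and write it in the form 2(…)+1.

Expanding: (2n + 1)(2q + 1)(2s + 1) = 8nqs + 4nq + 4ns + 2n + 4qs + 2q + 2s + 1.
Every term except the constant is even, so this is 2(4nqs + 2nq + 2ns + n + 2qs + q + s) + 1,
and 4nqs + 2nq + 2ns + n + 2qs + q + s ∈ ℤ gives the required form.

2(4nqs + 2nq + 2ns + n + 2qs + q + s) + 1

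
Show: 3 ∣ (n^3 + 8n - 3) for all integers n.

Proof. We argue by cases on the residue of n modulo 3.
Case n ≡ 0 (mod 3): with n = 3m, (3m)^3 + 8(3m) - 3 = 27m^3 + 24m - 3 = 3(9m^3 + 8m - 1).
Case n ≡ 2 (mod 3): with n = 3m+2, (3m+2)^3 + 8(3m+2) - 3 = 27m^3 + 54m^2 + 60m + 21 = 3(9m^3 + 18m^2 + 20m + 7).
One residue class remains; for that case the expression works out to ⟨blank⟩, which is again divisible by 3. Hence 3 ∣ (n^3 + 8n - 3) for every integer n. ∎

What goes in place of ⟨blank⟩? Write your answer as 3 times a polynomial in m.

3(9m^3 + 9m^2 + 11m + 2)

The residues treated are {0, 2}, so the missing case is n ≡ 1 (mod 3); write n = 3m+1.
Then (3m+1)^3 + 8(3m+1) - 3 = 27m^3 + 27m^2 + 33m + 6 = 3(9m^3 + 9m^2 + 11m + 2).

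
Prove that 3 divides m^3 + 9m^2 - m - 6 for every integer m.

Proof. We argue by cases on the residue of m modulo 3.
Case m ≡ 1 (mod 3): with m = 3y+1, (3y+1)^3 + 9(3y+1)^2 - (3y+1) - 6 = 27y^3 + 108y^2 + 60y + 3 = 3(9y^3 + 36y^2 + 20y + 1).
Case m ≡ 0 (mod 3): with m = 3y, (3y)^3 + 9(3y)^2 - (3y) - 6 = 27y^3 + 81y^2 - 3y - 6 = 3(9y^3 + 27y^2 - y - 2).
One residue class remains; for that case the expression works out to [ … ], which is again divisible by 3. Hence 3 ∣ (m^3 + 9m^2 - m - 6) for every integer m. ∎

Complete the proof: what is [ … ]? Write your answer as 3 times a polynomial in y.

Only m ≡ 2 (mod 3) is unaccounted for. Put m = 3y+2:
(3y+2)^3 + 9(3y+2)^2 - (3y+2) - 6 expands to 27y^3 + 135y^2 + 141y + 36,
and factoring out 3 leaves 3(9y^3 + 45y^2 + 47y + 12).

3(9y^3 + 45y^2 + 47y + 12)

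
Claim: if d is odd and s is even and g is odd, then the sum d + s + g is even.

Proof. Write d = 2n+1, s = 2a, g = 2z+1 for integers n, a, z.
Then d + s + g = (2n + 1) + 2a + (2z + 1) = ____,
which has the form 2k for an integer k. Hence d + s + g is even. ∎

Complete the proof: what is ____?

(2n + 1) + 2a + (2z + 1) = 2a + 2n + 2z + 2
= 2(a + n + z + 1).
Since a + n + z + 1 is an integer, the sum is of the form 2k for an integer k.

2(a + n + z + 1)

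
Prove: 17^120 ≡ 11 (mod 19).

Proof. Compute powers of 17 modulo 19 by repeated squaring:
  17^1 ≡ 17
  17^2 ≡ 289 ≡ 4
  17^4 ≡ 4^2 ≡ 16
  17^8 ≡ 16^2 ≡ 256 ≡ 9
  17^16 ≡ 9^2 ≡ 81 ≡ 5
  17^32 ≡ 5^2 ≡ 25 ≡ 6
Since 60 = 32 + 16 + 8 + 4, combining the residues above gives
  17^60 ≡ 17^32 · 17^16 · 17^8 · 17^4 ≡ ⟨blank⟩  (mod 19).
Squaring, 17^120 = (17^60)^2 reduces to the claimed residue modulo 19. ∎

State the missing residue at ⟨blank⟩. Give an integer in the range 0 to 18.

17^32 · 17^16 · 17^8 · 17^4 ≡ 6 · 5 · 9 · 16 = 4320.
4320 mod 19 = 7, so 17^60 ≡ 7 (mod 19).

7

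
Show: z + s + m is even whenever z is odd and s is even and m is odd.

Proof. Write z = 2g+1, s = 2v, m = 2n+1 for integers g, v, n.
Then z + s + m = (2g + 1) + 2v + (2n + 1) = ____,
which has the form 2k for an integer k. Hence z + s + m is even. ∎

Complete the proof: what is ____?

2(g + n + v + 1)

(2g + 1) + 2v + (2n + 1) = 2g + 2n + 2v + 2
= 2(g + n + v + 1).
Since g + n + v + 1 is an integer, the sum is of the form 2k for an integer k.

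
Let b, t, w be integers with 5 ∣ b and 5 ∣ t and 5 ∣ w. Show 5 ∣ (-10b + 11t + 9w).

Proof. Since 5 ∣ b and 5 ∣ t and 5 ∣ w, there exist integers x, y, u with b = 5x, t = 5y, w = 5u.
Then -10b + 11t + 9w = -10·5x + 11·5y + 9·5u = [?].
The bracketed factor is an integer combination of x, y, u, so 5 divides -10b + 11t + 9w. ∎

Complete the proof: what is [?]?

5(9u - 10x + 11y)

Pull the common 5 out of every term: -10·5x + 11·5y + 9·5u = 5(9u - 10x + 11y).
9u - 10x + 11y is an integer, which exhibits the divisibility.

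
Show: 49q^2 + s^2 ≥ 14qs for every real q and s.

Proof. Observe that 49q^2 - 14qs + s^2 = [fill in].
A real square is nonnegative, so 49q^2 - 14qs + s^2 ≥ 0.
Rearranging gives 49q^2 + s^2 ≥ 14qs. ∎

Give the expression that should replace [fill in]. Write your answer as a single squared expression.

49q^2 - 14qs + s^2 is a perfect-square trinomial: the outer terms are (7q)^2 and (s)^2, and the cross term is -2·7q·s.
So 49q^2 - 14qs + s^2 = (7q - s)^2 ≥ 0.

(7q - s)^2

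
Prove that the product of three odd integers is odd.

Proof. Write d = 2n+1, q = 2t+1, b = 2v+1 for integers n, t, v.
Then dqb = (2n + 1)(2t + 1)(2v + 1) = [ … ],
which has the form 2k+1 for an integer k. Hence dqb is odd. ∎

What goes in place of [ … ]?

Expanding: (2n + 1)(2t + 1)(2v + 1) = 8ntv + 4nt + 4nv + 2n + 4tv + 2t + 2v + 1.
Every term except the constant is even, so this is 2(4ntv + 2nt + 2nv + n + 2tv + t + v) + 1,
and 4ntv + 2nt + 2nv + n + 2tv + t + v ∈ ℤ gives the required form.

2(4ntv + 2nt + 2nv + n + 2tv + t + v) + 1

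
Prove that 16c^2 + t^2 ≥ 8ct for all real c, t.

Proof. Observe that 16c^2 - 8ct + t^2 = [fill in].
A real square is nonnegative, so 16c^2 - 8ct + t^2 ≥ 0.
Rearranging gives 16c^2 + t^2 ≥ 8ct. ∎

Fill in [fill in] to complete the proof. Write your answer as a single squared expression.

(4c - t)^2

The leading and trailing coefficients are 4^2 and 1^2, and 8 = 2·4·1, so the trinomial is (4c - t)^2.
Hence 16c^2 - 8ct + t^2 ≥ 0.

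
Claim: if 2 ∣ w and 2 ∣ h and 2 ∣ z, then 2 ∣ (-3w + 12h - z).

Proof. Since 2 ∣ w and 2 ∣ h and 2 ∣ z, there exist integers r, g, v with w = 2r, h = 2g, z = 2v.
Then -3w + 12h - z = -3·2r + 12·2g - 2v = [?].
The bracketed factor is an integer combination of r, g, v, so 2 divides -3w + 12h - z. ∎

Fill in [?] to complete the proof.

Each term has a factor of 2: -3·2r + 12·2g - 2v = 2·(12g - 3r - v).
Since 12g - 3r - v is an integer, 2 ∣ (-3w + 12h - z).

2(12g - 3r - v)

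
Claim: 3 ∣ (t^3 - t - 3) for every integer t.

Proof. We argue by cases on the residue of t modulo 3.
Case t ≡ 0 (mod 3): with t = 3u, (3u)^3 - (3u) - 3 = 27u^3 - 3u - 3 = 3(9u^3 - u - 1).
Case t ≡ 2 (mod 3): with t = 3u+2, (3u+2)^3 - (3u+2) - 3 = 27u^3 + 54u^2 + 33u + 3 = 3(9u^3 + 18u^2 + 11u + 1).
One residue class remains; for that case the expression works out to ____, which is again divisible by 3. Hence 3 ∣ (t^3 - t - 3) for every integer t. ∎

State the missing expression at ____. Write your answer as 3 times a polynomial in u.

3(9u^3 + 9u^2 + 2u - 1)

The residues treated are {0, 2}, so the missing case is t ≡ 1 (mod 3); write t = 3u+1.
Then (3u+1)^3 - (3u+1) - 3 = 27u^3 + 27u^2 + 6u - 3 = 3(9u^3 + 9u^2 + 2u - 1).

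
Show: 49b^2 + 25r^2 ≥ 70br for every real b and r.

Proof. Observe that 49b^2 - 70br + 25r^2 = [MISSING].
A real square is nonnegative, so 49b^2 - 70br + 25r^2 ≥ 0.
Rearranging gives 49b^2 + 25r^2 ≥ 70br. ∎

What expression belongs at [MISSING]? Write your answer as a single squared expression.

49b^2 - 70br + 25r^2 is a perfect-square trinomial: the outer terms are (7b)^2 and (5r)^2, and the cross term is -2·7b·5r.
So 49b^2 - 70br + 25r^2 = (7b - 5r)^2 ≥ 0.

(7b - 5r)^2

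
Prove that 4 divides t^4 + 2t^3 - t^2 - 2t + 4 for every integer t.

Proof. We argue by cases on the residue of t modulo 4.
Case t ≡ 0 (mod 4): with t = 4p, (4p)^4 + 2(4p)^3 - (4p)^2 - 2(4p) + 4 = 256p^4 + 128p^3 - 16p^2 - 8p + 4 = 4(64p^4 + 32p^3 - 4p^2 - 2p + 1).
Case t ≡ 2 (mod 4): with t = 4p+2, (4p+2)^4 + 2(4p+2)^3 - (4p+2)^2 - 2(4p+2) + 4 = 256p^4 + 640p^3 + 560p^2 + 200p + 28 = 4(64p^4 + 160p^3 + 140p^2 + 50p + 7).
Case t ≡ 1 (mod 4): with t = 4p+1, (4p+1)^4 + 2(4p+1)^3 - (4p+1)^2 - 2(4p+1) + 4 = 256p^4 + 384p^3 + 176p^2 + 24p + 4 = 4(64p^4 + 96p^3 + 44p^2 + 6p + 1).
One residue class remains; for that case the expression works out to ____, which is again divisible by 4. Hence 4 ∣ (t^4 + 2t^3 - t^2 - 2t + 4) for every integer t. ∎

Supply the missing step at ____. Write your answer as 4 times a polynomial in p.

Only t ≡ 3 (mod 4) is unaccounted for. Put t = 4p+3:
(4p+3)^4 + 2(4p+3)^3 - (4p+3)^2 - 2(4p+3) + 4 expands to 256p^4 + 896p^3 + 1136p^2 + 616p + 124,
and factoring out 4 leaves 4(64p^4 + 224p^3 + 284p^2 + 154p + 31).

4(64p^4 + 224p^3 + 284p^2 + 154p + 31)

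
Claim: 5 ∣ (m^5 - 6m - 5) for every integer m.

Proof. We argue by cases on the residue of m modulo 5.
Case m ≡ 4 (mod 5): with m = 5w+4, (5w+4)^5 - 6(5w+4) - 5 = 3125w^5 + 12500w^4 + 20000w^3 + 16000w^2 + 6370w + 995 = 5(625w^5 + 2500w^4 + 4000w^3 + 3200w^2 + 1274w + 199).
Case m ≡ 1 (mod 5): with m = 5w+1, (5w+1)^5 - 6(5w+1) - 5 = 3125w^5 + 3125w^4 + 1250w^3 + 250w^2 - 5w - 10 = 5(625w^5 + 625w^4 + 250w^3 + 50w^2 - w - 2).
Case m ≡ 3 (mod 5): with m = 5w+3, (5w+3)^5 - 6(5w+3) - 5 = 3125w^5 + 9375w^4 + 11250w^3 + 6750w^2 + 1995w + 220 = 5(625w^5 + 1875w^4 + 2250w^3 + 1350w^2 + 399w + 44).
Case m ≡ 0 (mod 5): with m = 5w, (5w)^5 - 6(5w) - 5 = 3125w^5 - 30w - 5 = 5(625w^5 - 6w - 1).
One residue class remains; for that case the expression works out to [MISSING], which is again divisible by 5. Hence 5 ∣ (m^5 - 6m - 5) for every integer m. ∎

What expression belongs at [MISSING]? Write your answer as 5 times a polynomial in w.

Only m ≡ 2 (mod 5) is unaccounted for. Put m = 5w+2:
(5w+2)^5 - 6(5w+2) - 5 expands to 3125w^5 + 6250w^4 + 5000w^3 + 2000w^2 + 370w + 15,
and factoring out 5 leaves 5(625w^5 + 1250w^4 + 1000w^3 + 400w^2 + 74w + 3).

5(625w^5 + 1250w^4 + 1000w^3 + 400w^2 + 74w + 3)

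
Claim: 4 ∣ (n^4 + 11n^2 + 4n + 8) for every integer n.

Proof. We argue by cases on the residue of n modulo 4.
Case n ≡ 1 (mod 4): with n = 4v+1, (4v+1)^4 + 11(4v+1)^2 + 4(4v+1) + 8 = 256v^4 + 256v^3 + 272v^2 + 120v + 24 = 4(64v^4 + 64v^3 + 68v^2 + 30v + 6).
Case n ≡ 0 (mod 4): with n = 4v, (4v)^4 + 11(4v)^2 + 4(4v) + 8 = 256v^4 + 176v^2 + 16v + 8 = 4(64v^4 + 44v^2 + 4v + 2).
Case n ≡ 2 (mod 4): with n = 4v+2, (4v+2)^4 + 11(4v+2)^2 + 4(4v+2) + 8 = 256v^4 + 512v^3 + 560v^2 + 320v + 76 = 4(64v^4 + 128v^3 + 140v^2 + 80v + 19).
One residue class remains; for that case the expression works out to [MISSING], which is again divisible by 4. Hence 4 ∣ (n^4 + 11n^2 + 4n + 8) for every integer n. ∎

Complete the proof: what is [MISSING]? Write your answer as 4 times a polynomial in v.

Only n ≡ 3 (mod 4) is unaccounted for. Put n = 4v+3:
(4v+3)^4 + 11(4v+3)^2 + 4(4v+3) + 8 expands to 256v^4 + 768v^3 + 1040v^2 + 712v + 200,
and factoring out 4 leaves 4(64v^4 + 192v^3 + 260v^2 + 178v + 50).

4(64v^4 + 192v^3 + 260v^2 + 178v + 50)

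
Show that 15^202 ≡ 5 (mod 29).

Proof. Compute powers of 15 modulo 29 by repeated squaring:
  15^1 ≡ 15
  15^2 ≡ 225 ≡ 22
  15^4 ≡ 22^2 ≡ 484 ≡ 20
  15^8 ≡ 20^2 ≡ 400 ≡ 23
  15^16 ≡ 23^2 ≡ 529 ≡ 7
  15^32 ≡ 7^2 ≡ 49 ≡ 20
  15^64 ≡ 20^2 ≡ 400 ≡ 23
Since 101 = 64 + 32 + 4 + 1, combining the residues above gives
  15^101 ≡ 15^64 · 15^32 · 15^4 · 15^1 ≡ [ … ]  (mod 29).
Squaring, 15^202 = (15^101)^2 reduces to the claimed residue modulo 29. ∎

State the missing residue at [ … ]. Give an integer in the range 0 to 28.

Multiply the listed residues: 23 · 20 · 20 · 15 = 460 → 9200 → 138000.
Reducing modulo 29: 138000 = 4758·29 + 18, so 15^101 ≡ 18.

18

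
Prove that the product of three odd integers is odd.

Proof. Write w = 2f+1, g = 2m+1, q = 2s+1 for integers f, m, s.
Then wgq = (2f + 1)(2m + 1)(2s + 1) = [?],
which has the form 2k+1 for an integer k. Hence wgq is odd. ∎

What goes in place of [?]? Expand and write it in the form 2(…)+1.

Expanding: (2f + 1)(2m + 1)(2s + 1) = 8fms + 4fm + 4fs + 2f + 4ms + 2m + 2s + 1.
Every term except the constant is even, so this is 2(4fms + 2fm + 2fs + f + 2ms + m + s) + 1,
and 4fms + 2fm + 2fs + f + 2ms + m + s ∈ ℤ gives the required form.

2(4fms + 2fm + 2fs + f + 2ms + m + s) + 1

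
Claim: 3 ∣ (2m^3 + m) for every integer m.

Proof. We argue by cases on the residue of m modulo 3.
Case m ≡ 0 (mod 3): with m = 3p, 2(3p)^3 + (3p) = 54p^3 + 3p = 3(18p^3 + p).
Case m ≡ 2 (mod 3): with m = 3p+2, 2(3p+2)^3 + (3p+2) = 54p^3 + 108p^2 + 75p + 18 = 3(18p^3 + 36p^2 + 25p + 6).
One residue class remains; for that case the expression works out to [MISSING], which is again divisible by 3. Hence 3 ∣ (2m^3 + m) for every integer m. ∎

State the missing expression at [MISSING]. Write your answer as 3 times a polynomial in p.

3(18p^3 + 18p^2 + 7p + 1)

The residues treated are {0, 2}, so the missing case is m ≡ 1 (mod 3); write m = 3p+1.
Then 2(3p+1)^3 + (3p+1) = 54p^3 + 54p^2 + 21p + 3 = 3(18p^3 + 18p^2 + 7p + 1).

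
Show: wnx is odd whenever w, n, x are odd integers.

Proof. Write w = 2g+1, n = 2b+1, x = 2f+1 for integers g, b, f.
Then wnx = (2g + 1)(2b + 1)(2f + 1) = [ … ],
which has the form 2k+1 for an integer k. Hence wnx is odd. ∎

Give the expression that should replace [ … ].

2(4bfg + 2bf + 2bg + b + 2fg + f + g) + 1

(2g + 1)(2b + 1)(2f + 1) = 8bfg + 4bf + 4bg + 2b + 4fg + 2f + 2g + 1
= 2(4bfg + 2bf + 2bg + b + 2fg + f + g) + 1.
Since 4bfg + 2bf + 2bg + b + 2fg + f + g is an integer, the product is of the form 2k+1 for an integer k.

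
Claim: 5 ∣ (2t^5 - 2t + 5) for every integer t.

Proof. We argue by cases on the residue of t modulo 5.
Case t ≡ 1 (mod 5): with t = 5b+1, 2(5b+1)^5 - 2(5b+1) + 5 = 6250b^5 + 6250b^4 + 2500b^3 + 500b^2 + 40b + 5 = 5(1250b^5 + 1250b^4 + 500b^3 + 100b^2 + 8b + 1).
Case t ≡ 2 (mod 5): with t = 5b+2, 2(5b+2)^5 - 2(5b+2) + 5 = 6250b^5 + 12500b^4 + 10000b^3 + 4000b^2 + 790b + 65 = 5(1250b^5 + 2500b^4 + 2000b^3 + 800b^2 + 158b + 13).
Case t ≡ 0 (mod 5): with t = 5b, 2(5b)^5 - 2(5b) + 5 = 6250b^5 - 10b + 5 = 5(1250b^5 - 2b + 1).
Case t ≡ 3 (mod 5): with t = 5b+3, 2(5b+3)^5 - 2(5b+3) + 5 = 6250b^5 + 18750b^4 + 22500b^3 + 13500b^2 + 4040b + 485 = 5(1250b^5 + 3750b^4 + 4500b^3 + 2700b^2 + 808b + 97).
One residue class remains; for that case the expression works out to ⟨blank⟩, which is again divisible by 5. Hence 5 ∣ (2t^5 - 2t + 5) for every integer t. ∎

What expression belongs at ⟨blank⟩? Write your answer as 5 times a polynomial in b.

Only t ≡ 4 (mod 5) is unaccounted for. Put t = 5b+4:
2(5b+4)^5 - 2(5b+4) + 5 expands to 6250b^5 + 25000b^4 + 40000b^3 + 32000b^2 + 12790b + 2045,
and factoring out 5 leaves 5(1250b^5 + 5000b^4 + 8000b^3 + 6400b^2 + 2558b + 409).

5(1250b^5 + 5000b^4 + 8000b^3 + 6400b^2 + 2558b + 409)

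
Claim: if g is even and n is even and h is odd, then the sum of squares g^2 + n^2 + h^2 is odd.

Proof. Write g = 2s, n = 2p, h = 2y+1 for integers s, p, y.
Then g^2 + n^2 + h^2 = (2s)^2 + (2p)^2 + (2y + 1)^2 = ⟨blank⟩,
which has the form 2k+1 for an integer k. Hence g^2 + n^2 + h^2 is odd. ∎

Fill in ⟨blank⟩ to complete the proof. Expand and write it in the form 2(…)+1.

2(2p^2 + 2s^2 + 2y^2 + 2y) + 1

(2s)^2 + (2p)^2 + (2y + 1)^2 = 4p^2 + 4s^2 + 4y^2 + 4y + 1
= 2(2p^2 + 2s^2 + 2y^2 + 2y) + 1.
Since 2p^2 + 2s^2 + 2y^2 + 2y is an integer, the sum of squares is of the form 2k+1 for an integer k.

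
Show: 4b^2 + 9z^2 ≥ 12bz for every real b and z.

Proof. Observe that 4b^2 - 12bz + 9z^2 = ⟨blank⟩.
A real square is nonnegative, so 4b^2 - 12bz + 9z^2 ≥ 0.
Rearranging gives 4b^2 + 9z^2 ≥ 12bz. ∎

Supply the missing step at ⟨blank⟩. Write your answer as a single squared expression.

(2b - 3z)^2

4b^2 - 12bz + 9z^2 is a perfect-square trinomial: the outer terms are (2b)^2 and (3z)^2, and the cross term is -2·2b·3z.
So 4b^2 - 12bz + 9z^2 = (2b - 3z)^2 ≥ 0.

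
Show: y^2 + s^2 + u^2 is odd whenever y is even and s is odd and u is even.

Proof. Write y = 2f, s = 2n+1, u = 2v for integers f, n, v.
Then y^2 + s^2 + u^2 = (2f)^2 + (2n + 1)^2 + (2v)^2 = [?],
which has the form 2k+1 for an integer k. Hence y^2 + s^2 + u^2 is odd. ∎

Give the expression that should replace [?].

(2f)^2 + (2n + 1)^2 + (2v)^2 = 4f^2 + 4n^2 + 4n + 4v^2 + 1
= 2(2f^2 + 2n^2 + 2n + 2v^2) + 1.
Since 2f^2 + 2n^2 + 2n + 2v^2 is an integer, the sum of squares is of the form 2k+1 for an integer k.

2(2f^2 + 2n^2 + 2n + 2v^2) + 1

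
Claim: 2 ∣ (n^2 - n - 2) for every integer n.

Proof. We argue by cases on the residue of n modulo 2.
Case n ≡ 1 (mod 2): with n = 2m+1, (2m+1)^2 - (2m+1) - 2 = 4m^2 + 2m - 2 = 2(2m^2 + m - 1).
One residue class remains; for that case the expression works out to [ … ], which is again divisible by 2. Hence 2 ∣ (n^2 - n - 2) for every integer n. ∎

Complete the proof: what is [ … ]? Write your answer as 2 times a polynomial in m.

2(2m^2 - m - 1)

Only n ≡ 0 (mod 2) is unaccounted for. Put n = 2m:
(2m)^2 - (2m) - 2 expands to 4m^2 - 2m - 2,
and factoring out 2 leaves 2(2m^2 - m - 1).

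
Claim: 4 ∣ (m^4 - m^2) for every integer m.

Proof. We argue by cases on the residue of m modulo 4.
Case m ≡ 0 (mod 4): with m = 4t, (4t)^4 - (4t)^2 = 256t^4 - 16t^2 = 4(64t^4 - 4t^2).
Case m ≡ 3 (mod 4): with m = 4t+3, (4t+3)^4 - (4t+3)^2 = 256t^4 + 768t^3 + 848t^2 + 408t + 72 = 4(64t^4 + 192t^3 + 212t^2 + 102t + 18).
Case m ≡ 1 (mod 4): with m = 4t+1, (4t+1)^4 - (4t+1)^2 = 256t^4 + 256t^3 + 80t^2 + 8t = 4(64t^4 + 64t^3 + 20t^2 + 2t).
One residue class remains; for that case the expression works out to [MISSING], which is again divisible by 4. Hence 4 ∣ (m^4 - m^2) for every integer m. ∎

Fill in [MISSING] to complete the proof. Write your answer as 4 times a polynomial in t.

The residues treated are {0, 3, 1}, so the missing case is m ≡ 2 (mod 4); write m = 4t+2.
Then (4t+2)^4 - (4t+2)^2 = 256t^4 + 512t^3 + 368t^2 + 112t + 12 = 4(64t^4 + 128t^3 + 92t^2 + 28t + 3).

4(64t^4 + 128t^3 + 92t^2 + 28t + 3)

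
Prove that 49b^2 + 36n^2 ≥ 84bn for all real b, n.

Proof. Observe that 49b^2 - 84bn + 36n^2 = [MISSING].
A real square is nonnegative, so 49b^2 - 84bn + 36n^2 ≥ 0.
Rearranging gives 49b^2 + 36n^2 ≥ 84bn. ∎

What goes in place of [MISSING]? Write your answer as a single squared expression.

The leading and trailing coefficients are 7^2 and 6^2, and 84 = 2·7·6, so the trinomial is (7b - 6n)^2.
Hence 49b^2 - 84bn + 36n^2 ≥ 0.

(7b - 6n)^2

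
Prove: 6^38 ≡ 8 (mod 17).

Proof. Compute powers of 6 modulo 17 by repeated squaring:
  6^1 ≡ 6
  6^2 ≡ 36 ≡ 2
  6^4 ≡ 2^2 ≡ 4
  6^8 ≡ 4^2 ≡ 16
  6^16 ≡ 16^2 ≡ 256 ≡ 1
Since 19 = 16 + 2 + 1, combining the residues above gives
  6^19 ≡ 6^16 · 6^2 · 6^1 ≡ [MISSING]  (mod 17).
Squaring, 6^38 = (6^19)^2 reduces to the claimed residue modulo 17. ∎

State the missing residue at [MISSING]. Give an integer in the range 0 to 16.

12

Multiply the listed residues: 1 · 2 · 6 = 2 → 12.
Reducing modulo 17: 12 = 0·17 + 12, so 6^19 ≡ 12.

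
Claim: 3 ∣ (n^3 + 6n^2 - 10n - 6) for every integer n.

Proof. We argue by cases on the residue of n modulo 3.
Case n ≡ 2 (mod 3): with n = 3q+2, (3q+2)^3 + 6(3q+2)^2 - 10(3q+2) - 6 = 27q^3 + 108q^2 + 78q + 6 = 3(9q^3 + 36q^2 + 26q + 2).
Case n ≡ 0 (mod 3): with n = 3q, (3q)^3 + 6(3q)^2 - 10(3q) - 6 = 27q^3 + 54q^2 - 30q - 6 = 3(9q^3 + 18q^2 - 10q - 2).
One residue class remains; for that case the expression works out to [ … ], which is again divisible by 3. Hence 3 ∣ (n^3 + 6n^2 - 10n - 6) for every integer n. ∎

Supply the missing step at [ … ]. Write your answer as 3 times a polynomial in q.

3(9q^3 + 27q^2 + 5q - 3)

The residues treated are {2, 0}, so the missing case is n ≡ 1 (mod 3); write n = 3q+1.
Then (3q+1)^3 + 6(3q+1)^2 - 10(3q+1) - 6 = 27q^3 + 81q^2 + 15q - 9 = 3(9q^3 + 27q^2 + 5q - 3).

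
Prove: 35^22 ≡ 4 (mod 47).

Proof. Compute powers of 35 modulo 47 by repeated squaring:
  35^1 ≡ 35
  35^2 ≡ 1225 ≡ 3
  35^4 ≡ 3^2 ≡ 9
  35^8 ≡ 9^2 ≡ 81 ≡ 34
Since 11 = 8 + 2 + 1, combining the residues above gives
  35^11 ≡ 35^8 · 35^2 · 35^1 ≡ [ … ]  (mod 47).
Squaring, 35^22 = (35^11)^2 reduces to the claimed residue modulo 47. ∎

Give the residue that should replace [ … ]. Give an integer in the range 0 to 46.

45

Multiply the listed residues: 34 · 3 · 35 = 102 → 3570.
Reducing modulo 47: 3570 = 75·47 + 45, so 35^11 ≡ 45.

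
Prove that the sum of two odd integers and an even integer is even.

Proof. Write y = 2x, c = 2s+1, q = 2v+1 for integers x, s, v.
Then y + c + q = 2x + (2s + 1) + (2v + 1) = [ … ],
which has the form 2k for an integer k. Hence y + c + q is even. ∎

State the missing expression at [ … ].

Expanding: 2x + (2s + 1) + (2v + 1) = 2s + 2v + 2x + 2.
Every term is even; pulling out the factor of 2 gives 2(s + v + x + 1).

2(s + v + x + 1)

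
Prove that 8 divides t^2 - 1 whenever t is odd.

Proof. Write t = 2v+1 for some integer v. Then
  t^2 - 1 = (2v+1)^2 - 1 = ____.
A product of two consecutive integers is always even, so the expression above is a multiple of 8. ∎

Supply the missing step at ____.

(2v+1)^2 - 1 = 4v^2 + 4v + 1 - 1 = 4v^2 + 4v = 4v(v+1).
Since v and v+1 are consecutive, v(v+1) is even, and 4·(even) is a multiple of 8.

4v(v + 1)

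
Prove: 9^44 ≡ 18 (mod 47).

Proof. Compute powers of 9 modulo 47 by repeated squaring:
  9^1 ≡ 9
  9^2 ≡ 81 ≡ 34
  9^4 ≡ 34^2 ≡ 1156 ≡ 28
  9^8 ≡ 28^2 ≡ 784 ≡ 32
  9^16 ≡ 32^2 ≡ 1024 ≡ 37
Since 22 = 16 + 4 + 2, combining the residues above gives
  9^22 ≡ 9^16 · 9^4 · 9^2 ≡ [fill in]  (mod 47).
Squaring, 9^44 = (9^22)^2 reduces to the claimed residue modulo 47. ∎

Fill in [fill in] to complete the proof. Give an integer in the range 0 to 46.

9^16 · 9^4 · 9^2 ≡ 37 · 28 · 34 = 35224.
35224 mod 47 = 21, so 9^22 ≡ 21 (mod 47).

21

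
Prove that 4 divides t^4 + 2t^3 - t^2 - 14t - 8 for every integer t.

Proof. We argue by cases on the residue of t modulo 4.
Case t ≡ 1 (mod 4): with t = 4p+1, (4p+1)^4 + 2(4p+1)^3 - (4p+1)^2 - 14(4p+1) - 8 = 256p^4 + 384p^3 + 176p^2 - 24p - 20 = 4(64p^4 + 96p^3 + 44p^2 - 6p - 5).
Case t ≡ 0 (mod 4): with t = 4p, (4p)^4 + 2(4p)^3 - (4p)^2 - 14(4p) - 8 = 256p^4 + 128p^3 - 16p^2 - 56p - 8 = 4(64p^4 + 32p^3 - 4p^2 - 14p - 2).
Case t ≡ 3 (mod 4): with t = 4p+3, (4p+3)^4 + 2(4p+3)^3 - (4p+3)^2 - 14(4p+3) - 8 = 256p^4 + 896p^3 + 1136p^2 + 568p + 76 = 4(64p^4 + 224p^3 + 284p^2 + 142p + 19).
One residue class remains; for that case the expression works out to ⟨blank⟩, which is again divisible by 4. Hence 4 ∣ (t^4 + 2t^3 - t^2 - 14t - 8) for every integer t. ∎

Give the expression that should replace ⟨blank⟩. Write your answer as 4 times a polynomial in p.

4(64p^4 + 160p^3 + 140p^2 + 38p - 2)

Only t ≡ 2 (mod 4) is unaccounted for. Put t = 4p+2:
(4p+2)^4 + 2(4p+2)^3 - (4p+2)^2 - 14(4p+2) - 8 expands to 256p^4 + 640p^3 + 560p^2 + 152p - 8,
and factoring out 4 leaves 4(64p^4 + 160p^3 + 140p^2 + 38p - 2).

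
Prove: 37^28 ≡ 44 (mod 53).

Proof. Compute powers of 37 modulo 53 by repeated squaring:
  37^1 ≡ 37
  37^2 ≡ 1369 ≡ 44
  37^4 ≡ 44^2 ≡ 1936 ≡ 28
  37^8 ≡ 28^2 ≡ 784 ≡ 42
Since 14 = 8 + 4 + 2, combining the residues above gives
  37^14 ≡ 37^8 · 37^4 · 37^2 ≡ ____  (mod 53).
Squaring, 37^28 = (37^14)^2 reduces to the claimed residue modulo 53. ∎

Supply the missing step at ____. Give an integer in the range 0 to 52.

Multiply the listed residues: 42 · 28 · 44 = 1176 → 51744.
Reducing modulo 53: 51744 = 976·53 + 16, so 37^14 ≡ 16.

16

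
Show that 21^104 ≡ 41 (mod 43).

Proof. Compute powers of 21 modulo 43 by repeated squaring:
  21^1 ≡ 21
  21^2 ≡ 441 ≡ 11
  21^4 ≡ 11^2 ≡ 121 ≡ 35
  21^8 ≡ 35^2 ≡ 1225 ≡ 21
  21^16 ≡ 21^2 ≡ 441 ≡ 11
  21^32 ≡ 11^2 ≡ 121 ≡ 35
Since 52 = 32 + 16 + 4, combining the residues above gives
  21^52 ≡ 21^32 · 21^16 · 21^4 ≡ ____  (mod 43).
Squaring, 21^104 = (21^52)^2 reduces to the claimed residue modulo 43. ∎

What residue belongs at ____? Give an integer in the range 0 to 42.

16

Multiply the listed residues: 35 · 11 · 35 = 385 → 13475.
Reducing modulo 43: 13475 = 313·43 + 16, so 21^52 ≡ 16.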